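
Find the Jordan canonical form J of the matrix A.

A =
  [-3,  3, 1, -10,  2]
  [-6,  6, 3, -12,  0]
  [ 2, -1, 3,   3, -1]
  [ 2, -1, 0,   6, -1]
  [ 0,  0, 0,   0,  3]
J_3(3) ⊕ J_1(3) ⊕ J_1(3)

The characteristic polynomial is
  det(x·I − A) = x^5 - 15*x^4 + 90*x^3 - 270*x^2 + 405*x - 243 = (x - 3)^5

Eigenvalues and multiplicities (the geometric multiplicity of λ is n − rank(A − λI), which equals the number of Jordan blocks for λ):
  λ = 3: algebraic multiplicity = 5, geometric multiplicity = 3

Determining the block sizes for each eigenvalue:
  λ = 3: with am = 5 and gm = 3, the partition is not yet determined (e.g. several partitions of 5 into 3 parts exist). Let N = A − (3)·I. Computing rank(N^1) = 2, rank(N^2) = 1, rank(N^3) = 0; the number of blocks of size ≥ j is rank(N^{j−1}) − rank(N^j), giving [3, 1, 1]. So we have 1 block(s) of size 3, 2 block(s) of size 1 → block sizes [3, 1, 1]

Assembling the blocks gives a Jordan form
J =
  [3, 1, 0, 0, 0]
  [0, 3, 1, 0, 0]
  [0, 0, 3, 0, 0]
  [0, 0, 0, 3, 0]
  [0, 0, 0, 0, 3]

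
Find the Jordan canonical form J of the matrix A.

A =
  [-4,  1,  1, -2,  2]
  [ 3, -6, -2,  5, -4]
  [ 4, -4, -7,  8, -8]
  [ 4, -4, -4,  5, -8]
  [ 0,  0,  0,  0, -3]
J_3(-3) ⊕ J_1(-3) ⊕ J_1(-3)

The characteristic polynomial is
  det(x·I − A) = x^5 + 15*x^4 + 90*x^3 + 270*x^2 + 405*x + 243 = (x + 3)^5

Eigenvalues and multiplicities (the geometric multiplicity of λ is n − rank(A − λI), which equals the number of Jordan blocks for λ):
  λ = -3: algebraic multiplicity = 5, geometric multiplicity = 3

Determining the block sizes for each eigenvalue:
  λ = -3: with am = 5 and gm = 3, the partition is not yet determined (e.g. several partitions of 5 into 3 parts exist). Let N = A − (-3)·I. Computing rank(N^1) = 2, rank(N^2) = 1, rank(N^3) = 0; the number of blocks of size ≥ j is rank(N^{j−1}) − rank(N^j), giving [3, 1, 1]. So we have 1 block(s) of size 3, 2 block(s) of size 1 → block sizes [3, 1, 1]

Assembling the blocks gives a Jordan form
J =
  [-3,  1,  0,  0,  0]
  [ 0, -3,  1,  0,  0]
  [ 0,  0, -3,  0,  0]
  [ 0,  0,  0, -3,  0]
  [ 0,  0,  0,  0, -3]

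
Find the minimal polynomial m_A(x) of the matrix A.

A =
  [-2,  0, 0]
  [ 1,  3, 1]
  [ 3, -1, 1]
x^3 - 2*x^2 - 4*x + 8

The characteristic polynomial is χ_A(x) = (x - 2)^2*(x + 2), so the eigenvalues are known. The minimal polynomial is
  m_A(x) = Π_λ (x − λ)^{k_λ}
where k_λ is the size of the *largest* Jordan block for λ (equivalently, the smallest k with (A − λI)^k v = 0 for every generalised eigenvector v of λ).

  λ = -2: largest Jordan block has size 1, contributing (x + 2)
  λ = 2: largest Jordan block has size 2, contributing (x − 2)^2

So m_A(x) = (x - 2)^2*(x + 2) = x^3 - 2*x^2 - 4*x + 8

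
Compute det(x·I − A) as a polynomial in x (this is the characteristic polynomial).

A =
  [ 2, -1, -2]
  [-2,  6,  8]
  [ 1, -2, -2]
x^3 - 6*x^2 + 12*x - 8

Expanding det(x·I − A) (e.g. by cofactor expansion or by noting that A is similar to its Jordan form J, which has the same characteristic polynomial as A) gives
  χ_A(x) = x^3 - 6*x^2 + 12*x - 8
which factors as (x - 2)^3. The eigenvalues (with algebraic multiplicities) are λ = 2 with multiplicity 3.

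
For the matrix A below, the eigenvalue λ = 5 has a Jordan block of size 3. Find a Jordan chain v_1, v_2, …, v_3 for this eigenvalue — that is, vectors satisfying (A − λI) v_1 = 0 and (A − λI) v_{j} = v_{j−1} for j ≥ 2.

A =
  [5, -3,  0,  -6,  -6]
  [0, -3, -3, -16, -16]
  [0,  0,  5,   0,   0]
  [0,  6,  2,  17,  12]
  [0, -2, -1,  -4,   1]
A Jordan chain for λ = 5 of length 3:
v_1 = (3, 8, 0, -6, 2)ᵀ
v_2 = (0, -3, 0, 2, -1)ᵀ
v_3 = (0, 0, 1, 0, 0)ᵀ

Let N = A − (5)·I. We want v_3 with N^3 v_3 = 0 but N^2 v_3 ≠ 0; then v_{j-1} := N · v_j for j = 3, …, 2.

Pick v_3 = (0, 0, 1, 0, 0)ᵀ.
Then v_2 = N · v_3 = (0, -3, 0, 2, -1)ᵀ.
Then v_1 = N · v_2 = (3, 8, 0, -6, 2)ᵀ.

Sanity check: (A − (5)·I) v_1 = (0, 0, 0, 0, 0)ᵀ = 0. ✓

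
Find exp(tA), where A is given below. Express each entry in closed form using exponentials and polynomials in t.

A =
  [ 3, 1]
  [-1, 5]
e^{tA} =
  [-t*exp(4*t) + exp(4*t), t*exp(4*t)]
  [-t*exp(4*t), t*exp(4*t) + exp(4*t)]

Strategy: write A = P · J · P⁻¹ where J is a Jordan canonical form, so e^{tA} = P · e^{tJ} · P⁻¹, and e^{tJ} can be computed block-by-block.

A has Jordan form
J =
  [4, 1]
  [0, 4]
(up to reordering of blocks).

Per-block formulas:
  For a 2×2 Jordan block J_2(4): exp(t · J_2(4)) = e^(4t)·(I + t·N), where N is the 2×2 nilpotent shift.

After assembling e^{tJ} and conjugating by P, we get:

e^{tA} =
  [-t*exp(4*t) + exp(4*t), t*exp(4*t)]
  [-t*exp(4*t), t*exp(4*t) + exp(4*t)]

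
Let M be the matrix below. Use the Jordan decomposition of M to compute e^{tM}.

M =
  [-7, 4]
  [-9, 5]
e^{tM} =
  [-6*t*exp(-t) + exp(-t), 4*t*exp(-t)]
  [-9*t*exp(-t), 6*t*exp(-t) + exp(-t)]

Strategy: write M = P · J · P⁻¹ where J is a Jordan canonical form, so e^{tM} = P · e^{tJ} · P⁻¹, and e^{tJ} can be computed block-by-block.

M has Jordan form
J =
  [-1,  1]
  [ 0, -1]
(up to reordering of blocks).

Per-block formulas:
  For a 2×2 Jordan block J_2(-1): exp(t · J_2(-1)) = e^(-1t)·(I + t·N), where N is the 2×2 nilpotent shift.

After assembling e^{tJ} and conjugating by P, we get:

e^{tM} =
  [-6*t*exp(-t) + exp(-t), 4*t*exp(-t)]
  [-9*t*exp(-t), 6*t*exp(-t) + exp(-t)]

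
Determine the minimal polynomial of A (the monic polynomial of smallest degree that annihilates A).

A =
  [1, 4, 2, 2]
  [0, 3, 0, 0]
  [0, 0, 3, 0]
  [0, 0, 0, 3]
x^2 - 4*x + 3

The characteristic polynomial is χ_A(x) = (x - 3)^3*(x - 1), so the eigenvalues are known. The minimal polynomial is
  m_A(x) = Π_λ (x − λ)^{k_λ}
where k_λ is the size of the *largest* Jordan block for λ (equivalently, the smallest k with (A − λI)^k v = 0 for every generalised eigenvector v of λ).

  λ = 1: largest Jordan block has size 1, contributing (x − 1)
  λ = 3: largest Jordan block has size 1, contributing (x − 3)

So m_A(x) = (x - 3)*(x - 1) = x^2 - 4*x + 3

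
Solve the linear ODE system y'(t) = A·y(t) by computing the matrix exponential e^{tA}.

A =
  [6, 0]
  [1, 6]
e^{tA} =
  [exp(6*t), 0]
  [t*exp(6*t), exp(6*t)]

Strategy: write A = P · J · P⁻¹ where J is a Jordan canonical form, so e^{tA} = P · e^{tJ} · P⁻¹, and e^{tJ} can be computed block-by-block.

A has Jordan form
J =
  [6, 1]
  [0, 6]
(up to reordering of blocks).

Per-block formulas:
  For a 2×2 Jordan block J_2(6): exp(t · J_2(6)) = e^(6t)·(I + t·N), where N is the 2×2 nilpotent shift.

After assembling e^{tJ} and conjugating by P, we get:

e^{tA} =
  [exp(6*t), 0]
  [t*exp(6*t), exp(6*t)]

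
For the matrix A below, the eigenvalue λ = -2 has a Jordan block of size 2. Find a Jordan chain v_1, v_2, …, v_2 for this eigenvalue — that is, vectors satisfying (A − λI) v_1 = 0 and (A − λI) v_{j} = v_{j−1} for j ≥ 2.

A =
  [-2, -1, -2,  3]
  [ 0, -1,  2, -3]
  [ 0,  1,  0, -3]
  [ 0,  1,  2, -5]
A Jordan chain for λ = -2 of length 2:
v_1 = (-1, 1, 1, 1)ᵀ
v_2 = (0, 1, 0, 0)ᵀ

Let N = A − (-2)·I. We want v_2 with N^2 v_2 = 0 but N^1 v_2 ≠ 0; then v_{j-1} := N · v_j for j = 2, …, 2.

Pick v_2 = (0, 1, 0, 0)ᵀ.
Then v_1 = N · v_2 = (-1, 1, 1, 1)ᵀ.

Sanity check: (A − (-2)·I) v_1 = (0, 0, 0, 0)ᵀ = 0. ✓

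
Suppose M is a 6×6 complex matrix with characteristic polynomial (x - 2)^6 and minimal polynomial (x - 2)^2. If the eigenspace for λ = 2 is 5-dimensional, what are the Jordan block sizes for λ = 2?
Block sizes for λ = 2: [2, 1, 1, 1, 1]

Step 1 — from the characteristic polynomial, algebraic multiplicity of λ = 2 is 6. From dim ker(M − (2)·I) = 5, there are exactly 5 Jordan blocks for λ = 2.
Step 2 — from the minimal polynomial, the factor (x − 2)^2 tells us the largest block for λ = 2 has size 2.
Step 3 — with total size 6, 5 blocks, and largest block 2, the block sizes (in nonincreasing order) are [2, 1, 1, 1, 1].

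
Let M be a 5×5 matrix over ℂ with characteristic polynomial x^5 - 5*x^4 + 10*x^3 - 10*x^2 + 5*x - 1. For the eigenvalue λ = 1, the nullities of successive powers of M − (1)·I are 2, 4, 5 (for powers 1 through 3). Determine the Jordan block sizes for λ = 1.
Block sizes for λ = 1: [3, 2]

From the dimensions of kernels of powers, the number of Jordan blocks of size at least j is d_j − d_{j−1} where d_j = dim ker(N^j) (with d_0 = 0). Computing the differences gives [2, 2, 1].
The number of blocks of size exactly k is (#blocks of size ≥ k) − (#blocks of size ≥ k + 1), so the partition is: 1 block(s) of size 2, 1 block(s) of size 3.
In nonincreasing order the block sizes are [3, 2].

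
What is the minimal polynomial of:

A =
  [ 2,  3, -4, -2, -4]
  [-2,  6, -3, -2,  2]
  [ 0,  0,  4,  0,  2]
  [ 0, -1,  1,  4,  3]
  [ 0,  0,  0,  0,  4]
x^3 - 12*x^2 + 48*x - 64

The characteristic polynomial is χ_A(x) = (x - 4)^5, so the eigenvalues are known. The minimal polynomial is
  m_A(x) = Π_λ (x − λ)^{k_λ}
where k_λ is the size of the *largest* Jordan block for λ (equivalently, the smallest k with (A − λI)^k v = 0 for every generalised eigenvector v of λ).

  λ = 4: largest Jordan block has size 3, contributing (x − 4)^3

So m_A(x) = (x - 4)^3 = x^3 - 12*x^2 + 48*x - 64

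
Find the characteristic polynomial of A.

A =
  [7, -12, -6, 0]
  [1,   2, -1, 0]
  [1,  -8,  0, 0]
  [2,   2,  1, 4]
x^4 - 13*x^3 + 60*x^2 - 112*x + 64

Expanding det(x·I − A) (e.g. by cofactor expansion or by noting that A is similar to its Jordan form J, which has the same characteristic polynomial as A) gives
  χ_A(x) = x^4 - 13*x^3 + 60*x^2 - 112*x + 64
which factors as (x - 4)^3*(x - 1). The eigenvalues (with algebraic multiplicities) are λ = 1 with multiplicity 1, λ = 4 with multiplicity 3.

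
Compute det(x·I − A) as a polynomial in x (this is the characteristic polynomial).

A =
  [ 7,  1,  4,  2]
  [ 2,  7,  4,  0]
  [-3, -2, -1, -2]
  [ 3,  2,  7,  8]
x^4 - 21*x^3 + 165*x^2 - 575*x + 750

Expanding det(x·I − A) (e.g. by cofactor expansion or by noting that A is similar to its Jordan form J, which has the same characteristic polynomial as A) gives
  χ_A(x) = x^4 - 21*x^3 + 165*x^2 - 575*x + 750
which factors as (x - 6)*(x - 5)^3. The eigenvalues (with algebraic multiplicities) are λ = 5 with multiplicity 3, λ = 6 with multiplicity 1.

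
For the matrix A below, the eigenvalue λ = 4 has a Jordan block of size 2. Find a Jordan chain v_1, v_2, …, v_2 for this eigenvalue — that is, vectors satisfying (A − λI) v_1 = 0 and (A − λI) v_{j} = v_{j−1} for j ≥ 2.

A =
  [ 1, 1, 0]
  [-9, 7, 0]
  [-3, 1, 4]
A Jordan chain for λ = 4 of length 2:
v_1 = (-3, -9, -3)ᵀ
v_2 = (1, 0, 0)ᵀ

Let N = A − (4)·I. We want v_2 with N^2 v_2 = 0 but N^1 v_2 ≠ 0; then v_{j-1} := N · v_j for j = 2, …, 2.

Pick v_2 = (1, 0, 0)ᵀ.
Then v_1 = N · v_2 = (-3, -9, -3)ᵀ.

Sanity check: (A − (4)·I) v_1 = (0, 0, 0)ᵀ = 0. ✓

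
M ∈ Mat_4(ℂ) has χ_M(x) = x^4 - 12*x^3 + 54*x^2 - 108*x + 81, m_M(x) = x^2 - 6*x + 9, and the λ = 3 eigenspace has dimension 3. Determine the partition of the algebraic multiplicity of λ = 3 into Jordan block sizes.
Block sizes for λ = 3: [2, 1, 1]

Step 1 — from the characteristic polynomial, algebraic multiplicity of λ = 3 is 4. From dim ker(M − (3)·I) = 3, there are exactly 3 Jordan blocks for λ = 3.
Step 2 — from the minimal polynomial, the factor (x − 3)^2 tells us the largest block for λ = 3 has size 2.
Step 3 — with total size 4, 3 blocks, and largest block 2, the block sizes (in nonincreasing order) are [2, 1, 1].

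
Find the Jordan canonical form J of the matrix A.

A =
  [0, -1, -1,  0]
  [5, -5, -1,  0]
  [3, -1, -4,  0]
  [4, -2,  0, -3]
J_3(-3) ⊕ J_1(-3)

The characteristic polynomial is
  det(x·I − A) = x^4 + 12*x^3 + 54*x^2 + 108*x + 81 = (x + 3)^4

Eigenvalues and multiplicities (the geometric multiplicity of λ is n − rank(A − λI), which equals the number of Jordan blocks for λ):
  λ = -3: algebraic multiplicity = 4, geometric multiplicity = 2

Determining the block sizes for each eigenvalue:
  λ = -3: with am = 4 and gm = 2, the partition is not yet determined (e.g. several partitions of 4 into 2 parts exist). Let N = A − (-3)·I. Computing rank(N^1) = 2, rank(N^2) = 1, rank(N^3) = 0; the number of blocks of size ≥ j is rank(N^{j−1}) − rank(N^j), giving [2, 1, 1]. So we have 1 block(s) of size 3, 1 block(s) of size 1 → block sizes [3, 1]

Assembling the blocks gives a Jordan form
J =
  [-3,  1,  0,  0]
  [ 0, -3,  1,  0]
  [ 0,  0, -3,  0]
  [ 0,  0,  0, -3]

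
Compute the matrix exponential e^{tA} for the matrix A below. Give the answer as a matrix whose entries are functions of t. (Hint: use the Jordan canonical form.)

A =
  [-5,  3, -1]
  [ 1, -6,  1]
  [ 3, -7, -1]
e^{tA} =
  [t^2*exp(-4*t)/2 - t*exp(-4*t) + exp(-4*t), -t^2*exp(-4*t) + 3*t*exp(-4*t), t^2*exp(-4*t)/2 - t*exp(-4*t)]
  [t*exp(-4*t), -2*t*exp(-4*t) + exp(-4*t), t*exp(-4*t)]
  [-t^2*exp(-4*t)/2 + 3*t*exp(-4*t), t^2*exp(-4*t) - 7*t*exp(-4*t), -t^2*exp(-4*t)/2 + 3*t*exp(-4*t) + exp(-4*t)]

Strategy: write A = P · J · P⁻¹ where J is a Jordan canonical form, so e^{tA} = P · e^{tJ} · P⁻¹, and e^{tJ} can be computed block-by-block.

A has Jordan form
J =
  [-4,  1,  0]
  [ 0, -4,  1]
  [ 0,  0, -4]
(up to reordering of blocks).

Per-block formulas:
  For a 3×3 Jordan block J_3(-4): exp(t · J_3(-4)) = e^(-4t)·(I + t·N + (t^2/2)·N^2), where N is the 3×3 nilpotent shift.

After assembling e^{tJ} and conjugating by P, we get:

e^{tA} =
  [t^2*exp(-4*t)/2 - t*exp(-4*t) + exp(-4*t), -t^2*exp(-4*t) + 3*t*exp(-4*t), t^2*exp(-4*t)/2 - t*exp(-4*t)]
  [t*exp(-4*t), -2*t*exp(-4*t) + exp(-4*t), t*exp(-4*t)]
  [-t^2*exp(-4*t)/2 + 3*t*exp(-4*t), t^2*exp(-4*t) - 7*t*exp(-4*t), -t^2*exp(-4*t)/2 + 3*t*exp(-4*t) + exp(-4*t)]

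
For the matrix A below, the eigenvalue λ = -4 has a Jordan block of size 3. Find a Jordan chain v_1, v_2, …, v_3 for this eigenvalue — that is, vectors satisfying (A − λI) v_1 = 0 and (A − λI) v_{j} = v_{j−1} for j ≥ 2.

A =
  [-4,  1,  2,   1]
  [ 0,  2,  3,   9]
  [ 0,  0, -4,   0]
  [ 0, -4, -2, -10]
A Jordan chain for λ = -4 of length 3:
v_1 = (2, 0, 0, 0)ᵀ
v_2 = (1, 6, 0, -4)ᵀ
v_3 = (0, 1, 0, 0)ᵀ

Let N = A − (-4)·I. We want v_3 with N^3 v_3 = 0 but N^2 v_3 ≠ 0; then v_{j-1} := N · v_j for j = 3, …, 2.

Pick v_3 = (0, 1, 0, 0)ᵀ.
Then v_2 = N · v_3 = (1, 6, 0, -4)ᵀ.
Then v_1 = N · v_2 = (2, 0, 0, 0)ᵀ.

Sanity check: (A − (-4)·I) v_1 = (0, 0, 0, 0)ᵀ = 0. ✓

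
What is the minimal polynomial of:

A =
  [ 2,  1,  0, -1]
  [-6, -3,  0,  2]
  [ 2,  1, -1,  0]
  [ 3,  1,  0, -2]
x^2 + 2*x + 1

The characteristic polynomial is χ_A(x) = (x + 1)^4, so the eigenvalues are known. The minimal polynomial is
  m_A(x) = Π_λ (x − λ)^{k_λ}
where k_λ is the size of the *largest* Jordan block for λ (equivalently, the smallest k with (A − λI)^k v = 0 for every generalised eigenvector v of λ).

  λ = -1: largest Jordan block has size 2, contributing (x + 1)^2

So m_A(x) = (x + 1)^2 = x^2 + 2*x + 1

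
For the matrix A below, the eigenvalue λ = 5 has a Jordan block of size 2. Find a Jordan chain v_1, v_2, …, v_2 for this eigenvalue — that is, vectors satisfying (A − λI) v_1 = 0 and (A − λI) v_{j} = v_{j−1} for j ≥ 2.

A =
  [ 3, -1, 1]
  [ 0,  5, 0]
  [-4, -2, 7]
A Jordan chain for λ = 5 of length 2:
v_1 = (-2, 0, -4)ᵀ
v_2 = (1, 0, 0)ᵀ

Let N = A − (5)·I. We want v_2 with N^2 v_2 = 0 but N^1 v_2 ≠ 0; then v_{j-1} := N · v_j for j = 2, …, 2.

Pick v_2 = (1, 0, 0)ᵀ.
Then v_1 = N · v_2 = (-2, 0, -4)ᵀ.

Sanity check: (A − (5)·I) v_1 = (0, 0, 0)ᵀ = 0. ✓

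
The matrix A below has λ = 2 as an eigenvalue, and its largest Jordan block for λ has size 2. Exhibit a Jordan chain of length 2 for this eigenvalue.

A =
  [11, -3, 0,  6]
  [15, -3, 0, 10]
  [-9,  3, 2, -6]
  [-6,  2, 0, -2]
A Jordan chain for λ = 2 of length 2:
v_1 = (9, 15, -9, -6)ᵀ
v_2 = (1, 0, 0, 0)ᵀ

Let N = A − (2)·I. We want v_2 with N^2 v_2 = 0 but N^1 v_2 ≠ 0; then v_{j-1} := N · v_j for j = 2, …, 2.

Pick v_2 = (1, 0, 0, 0)ᵀ.
Then v_1 = N · v_2 = (9, 15, -9, -6)ᵀ.

Sanity check: (A − (2)·I) v_1 = (0, 0, 0, 0)ᵀ = 0. ✓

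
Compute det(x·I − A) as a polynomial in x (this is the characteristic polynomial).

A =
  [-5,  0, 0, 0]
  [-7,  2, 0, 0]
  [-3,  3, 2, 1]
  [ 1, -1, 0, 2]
x^4 - x^3 - 18*x^2 + 52*x - 40

Expanding det(x·I − A) (e.g. by cofactor expansion or by noting that A is similar to its Jordan form J, which has the same characteristic polynomial as A) gives
  χ_A(x) = x^4 - x^3 - 18*x^2 + 52*x - 40
which factors as (x - 2)^3*(x + 5). The eigenvalues (with algebraic multiplicities) are λ = -5 with multiplicity 1, λ = 2 with multiplicity 3.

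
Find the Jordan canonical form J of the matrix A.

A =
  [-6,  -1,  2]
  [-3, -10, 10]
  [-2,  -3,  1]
J_3(-5)

The characteristic polynomial is
  det(x·I − A) = x^3 + 15*x^2 + 75*x + 125 = (x + 5)^3

Eigenvalues and multiplicities (the geometric multiplicity of λ is n − rank(A − λI), which equals the number of Jordan blocks for λ):
  λ = -5: algebraic multiplicity = 3, geometric multiplicity = 1

Determining the block sizes for each eigenvalue:
  λ = -5: one block (gm = 1), so the single block has size am = 3 → block sizes [3]

Assembling the blocks gives a Jordan form
J =
  [-5,  1,  0]
  [ 0, -5,  1]
  [ 0,  0, -5]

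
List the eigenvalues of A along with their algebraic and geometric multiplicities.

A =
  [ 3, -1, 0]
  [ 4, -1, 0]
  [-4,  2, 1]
λ = 1: alg = 3, geom = 2

Step 1 — factor the characteristic polynomial to read off the algebraic multiplicities:
  χ_A(x) = (x - 1)^3

Step 2 — compute geometric multiplicities via the rank-nullity identity g(λ) = n − rank(A − λI):
  rank(A − (1)·I) = 1, so dim ker(A − (1)·I) = n − 1 = 2

Summary:
  λ = 1: algebraic multiplicity = 3, geometric multiplicity = 2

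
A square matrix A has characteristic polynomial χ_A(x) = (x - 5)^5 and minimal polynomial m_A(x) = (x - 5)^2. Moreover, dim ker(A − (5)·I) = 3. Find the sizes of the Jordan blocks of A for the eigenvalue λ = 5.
Block sizes for λ = 5: [2, 2, 1]

Step 1 — from the characteristic polynomial, algebraic multiplicity of λ = 5 is 5. From dim ker(A − (5)·I) = 3, there are exactly 3 Jordan blocks for λ = 5.
Step 2 — from the minimal polynomial, the factor (x − 5)^2 tells us the largest block for λ = 5 has size 2.
Step 3 — with total size 5, 3 blocks, and largest block 2, the block sizes (in nonincreasing order) are [2, 2, 1].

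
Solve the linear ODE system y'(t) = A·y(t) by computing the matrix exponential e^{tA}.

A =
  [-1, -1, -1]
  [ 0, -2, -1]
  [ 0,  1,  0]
e^{tA} =
  [exp(-t), -t*exp(-t), -t*exp(-t)]
  [0, -t*exp(-t) + exp(-t), -t*exp(-t)]
  [0, t*exp(-t), t*exp(-t) + exp(-t)]

Strategy: write A = P · J · P⁻¹ where J is a Jordan canonical form, so e^{tA} = P · e^{tJ} · P⁻¹, and e^{tJ} can be computed block-by-block.

A has Jordan form
J =
  [-1,  1,  0]
  [ 0, -1,  0]
  [ 0,  0, -1]
(up to reordering of blocks).

Per-block formulas:
  For a 2×2 Jordan block J_2(-1): exp(t · J_2(-1)) = e^(-1t)·(I + t·N), where N is the 2×2 nilpotent shift.
  For a 1×1 block at λ = -1: exp(t · [-1]) = [e^(-1t)].

After assembling e^{tJ} and conjugating by P, we get:

e^{tA} =
  [exp(-t), -t*exp(-t), -t*exp(-t)]
  [0, -t*exp(-t) + exp(-t), -t*exp(-t)]
  [0, t*exp(-t), t*exp(-t) + exp(-t)]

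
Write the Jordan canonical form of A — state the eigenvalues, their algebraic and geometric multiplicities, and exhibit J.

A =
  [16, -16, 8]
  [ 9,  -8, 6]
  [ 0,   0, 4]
J_2(4) ⊕ J_1(4)

The characteristic polynomial is
  det(x·I − A) = x^3 - 12*x^2 + 48*x - 64 = (x - 4)^3

Eigenvalues and multiplicities (the geometric multiplicity of λ is n − rank(A − λI), which equals the number of Jordan blocks for λ):
  λ = 4: algebraic multiplicity = 3, geometric multiplicity = 2

Determining the block sizes for each eigenvalue:
  λ = 4: 2 blocks summing to 3 forces exactly one block of size 2 and the rest size 1 → block sizes [2, 1]

Assembling the blocks gives a Jordan form
J =
  [4, 1, 0]
  [0, 4, 0]
  [0, 0, 4]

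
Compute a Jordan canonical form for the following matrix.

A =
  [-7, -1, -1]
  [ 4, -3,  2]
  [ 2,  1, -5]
J_3(-5)

The characteristic polynomial is
  det(x·I − A) = x^3 + 15*x^2 + 75*x + 125 = (x + 5)^3

Eigenvalues and multiplicities (the geometric multiplicity of λ is n − rank(A − λI), which equals the number of Jordan blocks for λ):
  λ = -5: algebraic multiplicity = 3, geometric multiplicity = 1

Determining the block sizes for each eigenvalue:
  λ = -5: one block (gm = 1), so the single block has size am = 3 → block sizes [3]

Assembling the blocks gives a Jordan form
J =
  [-5,  1,  0]
  [ 0, -5,  1]
  [ 0,  0, -5]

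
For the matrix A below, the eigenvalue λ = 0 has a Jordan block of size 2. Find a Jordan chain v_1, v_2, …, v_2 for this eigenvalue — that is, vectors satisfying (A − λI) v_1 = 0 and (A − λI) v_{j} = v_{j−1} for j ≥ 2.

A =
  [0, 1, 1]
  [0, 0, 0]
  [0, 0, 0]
A Jordan chain for λ = 0 of length 2:
v_1 = (1, 0, 0)ᵀ
v_2 = (0, 1, 0)ᵀ

Let N = A − (0)·I. We want v_2 with N^2 v_2 = 0 but N^1 v_2 ≠ 0; then v_{j-1} := N · v_j for j = 2, …, 2.

Pick v_2 = (0, 1, 0)ᵀ.
Then v_1 = N · v_2 = (1, 0, 0)ᵀ.

Sanity check: (A − (0)·I) v_1 = (0, 0, 0)ᵀ = 0. ✓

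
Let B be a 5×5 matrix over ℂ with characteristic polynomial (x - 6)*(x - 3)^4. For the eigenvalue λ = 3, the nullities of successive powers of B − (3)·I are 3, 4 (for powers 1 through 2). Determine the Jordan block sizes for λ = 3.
Block sizes for λ = 3: [2, 1, 1]

From the dimensions of kernels of powers, the number of Jordan blocks of size at least j is d_j − d_{j−1} where d_j = dim ker(N^j) (with d_0 = 0). Computing the differences gives [3, 1].
The number of blocks of size exactly k is (#blocks of size ≥ k) − (#blocks of size ≥ k + 1), so the partition is: 2 block(s) of size 1, 1 block(s) of size 2.
In nonincreasing order the block sizes are [2, 1, 1].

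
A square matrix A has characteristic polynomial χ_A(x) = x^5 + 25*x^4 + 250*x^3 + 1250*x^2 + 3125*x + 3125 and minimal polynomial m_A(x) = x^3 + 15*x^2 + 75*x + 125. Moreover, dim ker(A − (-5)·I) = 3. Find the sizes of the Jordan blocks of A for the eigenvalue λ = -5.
Block sizes for λ = -5: [3, 1, 1]

Step 1 — from the characteristic polynomial, algebraic multiplicity of λ = -5 is 5. From dim ker(A − (-5)·I) = 3, there are exactly 3 Jordan blocks for λ = -5.
Step 2 — from the minimal polynomial, the factor (x + 5)^3 tells us the largest block for λ = -5 has size 3.
Step 3 — with total size 5, 3 blocks, and largest block 3, the block sizes (in nonincreasing order) are [3, 1, 1].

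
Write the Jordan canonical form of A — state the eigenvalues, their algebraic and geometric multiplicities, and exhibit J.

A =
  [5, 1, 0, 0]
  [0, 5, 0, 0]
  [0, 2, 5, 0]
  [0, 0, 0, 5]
J_2(5) ⊕ J_1(5) ⊕ J_1(5)

The characteristic polynomial is
  det(x·I − A) = x^4 - 20*x^3 + 150*x^2 - 500*x + 625 = (x - 5)^4

Eigenvalues and multiplicities (the geometric multiplicity of λ is n − rank(A − λI), which equals the number of Jordan blocks for λ):
  λ = 5: algebraic multiplicity = 4, geometric multiplicity = 3

Determining the block sizes for each eigenvalue:
  λ = 5: 3 blocks summing to 4 forces exactly one block of size 2 and the rest size 1 → block sizes [2, 1, 1]

Assembling the blocks gives a Jordan form
J =
  [5, 1, 0, 0]
  [0, 5, 0, 0]
  [0, 0, 5, 0]
  [0, 0, 0, 5]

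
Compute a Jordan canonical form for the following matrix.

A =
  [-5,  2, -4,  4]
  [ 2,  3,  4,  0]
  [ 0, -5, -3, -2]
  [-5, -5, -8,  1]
J_2(-1) ⊕ J_2(-1)

The characteristic polynomial is
  det(x·I − A) = x^4 + 4*x^3 + 6*x^2 + 4*x + 1 = (x + 1)^4

Eigenvalues and multiplicities (the geometric multiplicity of λ is n − rank(A − λI), which equals the number of Jordan blocks for λ):
  λ = -1: algebraic multiplicity = 4, geometric multiplicity = 2

Determining the block sizes for each eigenvalue:
  λ = -1: with am = 4 and gm = 2, the partition is not yet determined (e.g. several partitions of 4 into 2 parts exist). Let N = A − (-1)·I. Computing rank(N^1) = 2, rank(N^2) = 0; the number of blocks of size ≥ j is rank(N^{j−1}) − rank(N^j), giving [2, 2]. So we have 2 block(s) of size 2 → block sizes [2, 2]

Assembling the blocks gives a Jordan form
J =
  [-1,  1,  0,  0]
  [ 0, -1,  0,  0]
  [ 0,  0, -1,  1]
  [ 0,  0,  0, -1]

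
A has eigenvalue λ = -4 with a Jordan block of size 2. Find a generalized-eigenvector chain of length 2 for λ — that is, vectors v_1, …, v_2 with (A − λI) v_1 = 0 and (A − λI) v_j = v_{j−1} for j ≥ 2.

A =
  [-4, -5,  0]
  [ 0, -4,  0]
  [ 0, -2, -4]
A Jordan chain for λ = -4 of length 2:
v_1 = (-5, 0, -2)ᵀ
v_2 = (0, 1, 0)ᵀ

Let N = A − (-4)·I. We want v_2 with N^2 v_2 = 0 but N^1 v_2 ≠ 0; then v_{j-1} := N · v_j for j = 2, …, 2.

Pick v_2 = (0, 1, 0)ᵀ.
Then v_1 = N · v_2 = (-5, 0, -2)ᵀ.

Sanity check: (A − (-4)·I) v_1 = (0, 0, 0)ᵀ = 0. ✓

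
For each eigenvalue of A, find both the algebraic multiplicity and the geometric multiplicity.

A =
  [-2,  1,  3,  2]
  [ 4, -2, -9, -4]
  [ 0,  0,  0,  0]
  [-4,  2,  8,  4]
λ = 0: alg = 4, geom = 2

Step 1 — factor the characteristic polynomial to read off the algebraic multiplicities:
  χ_A(x) = x^4

Step 2 — compute geometric multiplicities via the rank-nullity identity g(λ) = n − rank(A − λI):
  rank(A − (0)·I) = 2, so dim ker(A − (0)·I) = n − 2 = 2

Summary:
  λ = 0: algebraic multiplicity = 4, geometric multiplicity = 2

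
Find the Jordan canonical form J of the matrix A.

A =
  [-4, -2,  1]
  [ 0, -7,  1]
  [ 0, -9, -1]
J_3(-4)

The characteristic polynomial is
  det(x·I − A) = x^3 + 12*x^2 + 48*x + 64 = (x + 4)^3

Eigenvalues and multiplicities (the geometric multiplicity of λ is n − rank(A − λI), which equals the number of Jordan blocks for λ):
  λ = -4: algebraic multiplicity = 3, geometric multiplicity = 1

Determining the block sizes for each eigenvalue:
  λ = -4: one block (gm = 1), so the single block has size am = 3 → block sizes [3]

Assembling the blocks gives a Jordan form
J =
  [-4,  1,  0]
  [ 0, -4,  1]
  [ 0,  0, -4]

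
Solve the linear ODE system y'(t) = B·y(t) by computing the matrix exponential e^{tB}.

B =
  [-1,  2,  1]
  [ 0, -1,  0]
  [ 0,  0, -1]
e^{tB} =
  [exp(-t), 2*t*exp(-t), t*exp(-t)]
  [0, exp(-t), 0]
  [0, 0, exp(-t)]

Strategy: write B = P · J · P⁻¹ where J is a Jordan canonical form, so e^{tB} = P · e^{tJ} · P⁻¹, and e^{tJ} can be computed block-by-block.

B has Jordan form
J =
  [-1,  1,  0]
  [ 0, -1,  0]
  [ 0,  0, -1]
(up to reordering of blocks).

Per-block formulas:
  For a 2×2 Jordan block J_2(-1): exp(t · J_2(-1)) = e^(-1t)·(I + t·N), where N is the 2×2 nilpotent shift.
  For a 1×1 block at λ = -1: exp(t · [-1]) = [e^(-1t)].

After assembling e^{tJ} and conjugating by P, we get:

e^{tB} =
  [exp(-t), 2*t*exp(-t), t*exp(-t)]
  [0, exp(-t), 0]
  [0, 0, exp(-t)]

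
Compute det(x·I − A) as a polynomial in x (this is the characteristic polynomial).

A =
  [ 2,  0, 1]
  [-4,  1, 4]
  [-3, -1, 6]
x^3 - 9*x^2 + 27*x - 27

Expanding det(x·I − A) (e.g. by cofactor expansion or by noting that A is similar to its Jordan form J, which has the same characteristic polynomial as A) gives
  χ_A(x) = x^3 - 9*x^2 + 27*x - 27
which factors as (x - 3)^3. The eigenvalues (with algebraic multiplicities) are λ = 3 with multiplicity 3.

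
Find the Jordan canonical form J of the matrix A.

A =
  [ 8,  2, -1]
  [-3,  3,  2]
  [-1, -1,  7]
J_3(6)

The characteristic polynomial is
  det(x·I − A) = x^3 - 18*x^2 + 108*x - 216 = (x - 6)^3

Eigenvalues and multiplicities (the geometric multiplicity of λ is n − rank(A − λI), which equals the number of Jordan blocks for λ):
  λ = 6: algebraic multiplicity = 3, geometric multiplicity = 1

Determining the block sizes for each eigenvalue:
  λ = 6: one block (gm = 1), so the single block has size am = 3 → block sizes [3]

Assembling the blocks gives a Jordan form
J =
  [6, 1, 0]
  [0, 6, 1]
  [0, 0, 6]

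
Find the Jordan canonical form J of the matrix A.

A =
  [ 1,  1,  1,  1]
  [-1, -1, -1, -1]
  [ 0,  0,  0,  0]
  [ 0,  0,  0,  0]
J_2(0) ⊕ J_1(0) ⊕ J_1(0)

The characteristic polynomial is
  det(x·I − A) = x^4

Eigenvalues and multiplicities (the geometric multiplicity of λ is n − rank(A − λI), which equals the number of Jordan blocks for λ):
  λ = 0: algebraic multiplicity = 4, geometric multiplicity = 3

Determining the block sizes for each eigenvalue:
  λ = 0: 3 blocks summing to 4 forces exactly one block of size 2 and the rest size 1 → block sizes [2, 1, 1]

Assembling the blocks gives a Jordan form
J =
  [0, 1, 0, 0]
  [0, 0, 0, 0]
  [0, 0, 0, 0]
  [0, 0, 0, 0]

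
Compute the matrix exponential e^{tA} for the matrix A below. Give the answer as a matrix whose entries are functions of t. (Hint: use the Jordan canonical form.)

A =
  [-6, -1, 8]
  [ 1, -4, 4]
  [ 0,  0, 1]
e^{tA} =
  [-t*exp(-5*t) + exp(-5*t), -t*exp(-5*t), 2*t*exp(-5*t) + exp(t) - exp(-5*t)]
  [t*exp(-5*t), t*exp(-5*t) + exp(-5*t), -2*t*exp(-5*t) + exp(t) - exp(-5*t)]
  [0, 0, exp(t)]

Strategy: write A = P · J · P⁻¹ where J is a Jordan canonical form, so e^{tA} = P · e^{tJ} · P⁻¹, and e^{tJ} can be computed block-by-block.

A has Jordan form
J =
  [-5,  1, 0]
  [ 0, -5, 0]
  [ 0,  0, 1]
(up to reordering of blocks).

Per-block formulas:
  For a 1×1 block at λ = 1: exp(t · [1]) = [e^(1t)].
  For a 2×2 Jordan block J_2(-5): exp(t · J_2(-5)) = e^(-5t)·(I + t·N), where N is the 2×2 nilpotent shift.

After assembling e^{tJ} and conjugating by P, we get:

e^{tA} =
  [-t*exp(-5*t) + exp(-5*t), -t*exp(-5*t), 2*t*exp(-5*t) + exp(t) - exp(-5*t)]
  [t*exp(-5*t), t*exp(-5*t) + exp(-5*t), -2*t*exp(-5*t) + exp(t) - exp(-5*t)]
  [0, 0, exp(t)]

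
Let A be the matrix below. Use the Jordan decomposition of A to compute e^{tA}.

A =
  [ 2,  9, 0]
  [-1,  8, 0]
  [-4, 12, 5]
e^{tA} =
  [-3*t*exp(5*t) + exp(5*t), 9*t*exp(5*t), 0]
  [-t*exp(5*t), 3*t*exp(5*t) + exp(5*t), 0]
  [-4*t*exp(5*t), 12*t*exp(5*t), exp(5*t)]

Strategy: write A = P · J · P⁻¹ where J is a Jordan canonical form, so e^{tA} = P · e^{tJ} · P⁻¹, and e^{tJ} can be computed block-by-block.

A has Jordan form
J =
  [5, 1, 0]
  [0, 5, 0]
  [0, 0, 5]
(up to reordering of blocks).

Per-block formulas:
  For a 2×2 Jordan block J_2(5): exp(t · J_2(5)) = e^(5t)·(I + t·N), where N is the 2×2 nilpotent shift.
  For a 1×1 block at λ = 5: exp(t · [5]) = [e^(5t)].

After assembling e^{tJ} and conjugating by P, we get:

e^{tA} =
  [-3*t*exp(5*t) + exp(5*t), 9*t*exp(5*t), 0]
  [-t*exp(5*t), 3*t*exp(5*t) + exp(5*t), 0]
  [-4*t*exp(5*t), 12*t*exp(5*t), exp(5*t)]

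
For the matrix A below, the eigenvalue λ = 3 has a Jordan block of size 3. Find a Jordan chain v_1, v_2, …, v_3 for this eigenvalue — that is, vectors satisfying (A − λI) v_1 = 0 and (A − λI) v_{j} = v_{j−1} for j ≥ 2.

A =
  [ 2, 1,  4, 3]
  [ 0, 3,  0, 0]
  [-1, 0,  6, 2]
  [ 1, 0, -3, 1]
A Jordan chain for λ = 3 of length 3:
v_1 = (-1, 0, -1, 1)ᵀ
v_2 = (1, 0, 0, 0)ᵀ
v_3 = (0, 1, 0, 0)ᵀ

Let N = A − (3)·I. We want v_3 with N^3 v_3 = 0 but N^2 v_3 ≠ 0; then v_{j-1} := N · v_j for j = 3, …, 2.

Pick v_3 = (0, 1, 0, 0)ᵀ.
Then v_2 = N · v_3 = (1, 0, 0, 0)ᵀ.
Then v_1 = N · v_2 = (-1, 0, -1, 1)ᵀ.

Sanity check: (A − (3)·I) v_1 = (0, 0, 0, 0)ᵀ = 0. ✓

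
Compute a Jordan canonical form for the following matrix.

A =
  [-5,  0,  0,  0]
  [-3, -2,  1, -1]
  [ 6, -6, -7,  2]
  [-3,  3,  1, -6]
J_2(-5) ⊕ J_1(-5) ⊕ J_1(-5)

The characteristic polynomial is
  det(x·I − A) = x^4 + 20*x^3 + 150*x^2 + 500*x + 625 = (x + 5)^4

Eigenvalues and multiplicities (the geometric multiplicity of λ is n − rank(A − λI), which equals the number of Jordan blocks for λ):
  λ = -5: algebraic multiplicity = 4, geometric multiplicity = 3

Determining the block sizes for each eigenvalue:
  λ = -5: 3 blocks summing to 4 forces exactly one block of size 2 and the rest size 1 → block sizes [2, 1, 1]

Assembling the blocks gives a Jordan form
J =
  [-5,  1,  0,  0]
  [ 0, -5,  0,  0]
  [ 0,  0, -5,  0]
  [ 0,  0,  0, -5]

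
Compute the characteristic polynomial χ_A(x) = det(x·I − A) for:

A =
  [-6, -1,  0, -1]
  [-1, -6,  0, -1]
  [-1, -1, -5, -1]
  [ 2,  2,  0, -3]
x^4 + 20*x^3 + 150*x^2 + 500*x + 625

Expanding det(x·I − A) (e.g. by cofactor expansion or by noting that A is similar to its Jordan form J, which has the same characteristic polynomial as A) gives
  χ_A(x) = x^4 + 20*x^3 + 150*x^2 + 500*x + 625
which factors as (x + 5)^4. The eigenvalues (with algebraic multiplicities) are λ = -5 with multiplicity 4.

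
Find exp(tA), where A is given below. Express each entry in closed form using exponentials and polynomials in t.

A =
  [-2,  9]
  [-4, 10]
e^{tA} =
  [-6*t*exp(4*t) + exp(4*t), 9*t*exp(4*t)]
  [-4*t*exp(4*t), 6*t*exp(4*t) + exp(4*t)]

Strategy: write A = P · J · P⁻¹ where J is a Jordan canonical form, so e^{tA} = P · e^{tJ} · P⁻¹, and e^{tJ} can be computed block-by-block.

A has Jordan form
J =
  [4, 1]
  [0, 4]
(up to reordering of blocks).

Per-block formulas:
  For a 2×2 Jordan block J_2(4): exp(t · J_2(4)) = e^(4t)·(I + t·N), where N is the 2×2 nilpotent shift.

After assembling e^{tJ} and conjugating by P, we get:

e^{tA} =
  [-6*t*exp(4*t) + exp(4*t), 9*t*exp(4*t)]
  [-4*t*exp(4*t), 6*t*exp(4*t) + exp(4*t)]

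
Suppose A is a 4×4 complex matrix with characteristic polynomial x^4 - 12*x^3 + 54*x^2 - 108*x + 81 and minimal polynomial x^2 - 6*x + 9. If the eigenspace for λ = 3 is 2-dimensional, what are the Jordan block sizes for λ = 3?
Block sizes for λ = 3: [2, 2]

Step 1 — from the characteristic polynomial, algebraic multiplicity of λ = 3 is 4. From dim ker(A − (3)·I) = 2, there are exactly 2 Jordan blocks for λ = 3.
Step 2 — from the minimal polynomial, the factor (x − 3)^2 tells us the largest block for λ = 3 has size 2.
Step 3 — with total size 4, 2 blocks, and largest block 2, the block sizes (in nonincreasing order) are [2, 2].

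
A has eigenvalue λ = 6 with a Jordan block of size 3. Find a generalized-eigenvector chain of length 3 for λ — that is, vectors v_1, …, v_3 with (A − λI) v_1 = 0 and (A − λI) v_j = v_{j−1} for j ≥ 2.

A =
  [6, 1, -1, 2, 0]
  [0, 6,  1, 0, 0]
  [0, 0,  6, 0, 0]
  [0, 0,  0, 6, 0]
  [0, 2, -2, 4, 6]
A Jordan chain for λ = 6 of length 3:
v_1 = (1, 0, 0, 0, 2)ᵀ
v_2 = (-1, 1, 0, 0, -2)ᵀ
v_3 = (0, 0, 1, 0, 0)ᵀ

Let N = A − (6)·I. We want v_3 with N^3 v_3 = 0 but N^2 v_3 ≠ 0; then v_{j-1} := N · v_j for j = 3, …, 2.

Pick v_3 = (0, 0, 1, 0, 0)ᵀ.
Then v_2 = N · v_3 = (-1, 1, 0, 0, -2)ᵀ.
Then v_1 = N · v_2 = (1, 0, 0, 0, 2)ᵀ.

Sanity check: (A − (6)·I) v_1 = (0, 0, 0, 0, 0)ᵀ = 0. ✓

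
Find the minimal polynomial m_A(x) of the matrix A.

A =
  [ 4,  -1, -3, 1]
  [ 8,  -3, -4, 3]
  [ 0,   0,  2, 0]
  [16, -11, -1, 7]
x^4 - 10*x^3 + 36*x^2 - 56*x + 32

The characteristic polynomial is χ_A(x) = (x - 4)*(x - 2)^3, so the eigenvalues are known. The minimal polynomial is
  m_A(x) = Π_λ (x − λ)^{k_λ}
where k_λ is the size of the *largest* Jordan block for λ (equivalently, the smallest k with (A − λI)^k v = 0 for every generalised eigenvector v of λ).

  λ = 2: largest Jordan block has size 3, contributing (x − 2)^3
  λ = 4: largest Jordan block has size 1, contributing (x − 4)

So m_A(x) = (x - 4)*(x - 2)^3 = x^4 - 10*x^3 + 36*x^2 - 56*x + 32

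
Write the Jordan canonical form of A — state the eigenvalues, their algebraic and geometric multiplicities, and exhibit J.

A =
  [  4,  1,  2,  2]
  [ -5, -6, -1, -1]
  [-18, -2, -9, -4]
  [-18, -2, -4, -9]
J_3(-5) ⊕ J_1(-5)

The characteristic polynomial is
  det(x·I − A) = x^4 + 20*x^3 + 150*x^2 + 500*x + 625 = (x + 5)^4

Eigenvalues and multiplicities (the geometric multiplicity of λ is n − rank(A − λI), which equals the number of Jordan blocks for λ):
  λ = -5: algebraic multiplicity = 4, geometric multiplicity = 2

Determining the block sizes for each eigenvalue:
  λ = -5: with am = 4 and gm = 2, the partition is not yet determined (e.g. several partitions of 4 into 2 parts exist). Let N = A − (-5)·I. Computing rank(N^1) = 2, rank(N^2) = 1, rank(N^3) = 0; the number of blocks of size ≥ j is rank(N^{j−1}) − rank(N^j), giving [2, 1, 1]. So we have 1 block(s) of size 3, 1 block(s) of size 1 → block sizes [3, 1]

Assembling the blocks gives a Jordan form
J =
  [-5,  1,  0,  0]
  [ 0, -5,  1,  0]
  [ 0,  0, -5,  0]
  [ 0,  0,  0, -5]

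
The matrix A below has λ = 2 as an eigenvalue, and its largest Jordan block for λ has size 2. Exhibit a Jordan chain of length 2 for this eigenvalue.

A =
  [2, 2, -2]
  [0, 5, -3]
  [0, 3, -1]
A Jordan chain for λ = 2 of length 2:
v_1 = (2, 3, 3)ᵀ
v_2 = (0, 1, 0)ᵀ

Let N = A − (2)·I. We want v_2 with N^2 v_2 = 0 but N^1 v_2 ≠ 0; then v_{j-1} := N · v_j for j = 2, …, 2.

Pick v_2 = (0, 1, 0)ᵀ.
Then v_1 = N · v_2 = (2, 3, 3)ᵀ.

Sanity check: (A − (2)·I) v_1 = (0, 0, 0)ᵀ = 0. ✓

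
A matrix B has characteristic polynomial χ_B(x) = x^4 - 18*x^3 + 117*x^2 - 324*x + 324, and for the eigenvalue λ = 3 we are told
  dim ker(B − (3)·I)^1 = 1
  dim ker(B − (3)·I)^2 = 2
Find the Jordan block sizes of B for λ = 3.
Block sizes for λ = 3: [2]

From the dimensions of kernels of powers, the number of Jordan blocks of size at least j is d_j − d_{j−1} where d_j = dim ker(N^j) (with d_0 = 0). Computing the differences gives [1, 1].
The number of blocks of size exactly k is (#blocks of size ≥ k) − (#blocks of size ≥ k + 1), so the partition is: 1 block(s) of size 2.
In nonincreasing order the block sizes are [2].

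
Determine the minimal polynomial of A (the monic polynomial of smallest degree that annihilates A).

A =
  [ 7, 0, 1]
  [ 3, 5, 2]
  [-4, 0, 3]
x^3 - 15*x^2 + 75*x - 125

The characteristic polynomial is χ_A(x) = (x - 5)^3, so the eigenvalues are known. The minimal polynomial is
  m_A(x) = Π_λ (x − λ)^{k_λ}
where k_λ is the size of the *largest* Jordan block for λ (equivalently, the smallest k with (A − λI)^k v = 0 for every generalised eigenvector v of λ).

  λ = 5: largest Jordan block has size 3, contributing (x − 5)^3

So m_A(x) = (x - 5)^3 = x^3 - 15*x^2 + 75*x - 125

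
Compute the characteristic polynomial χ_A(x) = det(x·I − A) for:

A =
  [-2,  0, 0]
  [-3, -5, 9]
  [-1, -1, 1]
x^3 + 6*x^2 + 12*x + 8

Expanding det(x·I − A) (e.g. by cofactor expansion or by noting that A is similar to its Jordan form J, which has the same characteristic polynomial as A) gives
  χ_A(x) = x^3 + 6*x^2 + 12*x + 8
which factors as (x + 2)^3. The eigenvalues (with algebraic multiplicities) are λ = -2 with multiplicity 3.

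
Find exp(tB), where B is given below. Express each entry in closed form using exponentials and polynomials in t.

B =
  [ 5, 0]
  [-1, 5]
e^{tB} =
  [exp(5*t), 0]
  [-t*exp(5*t), exp(5*t)]

Strategy: write B = P · J · P⁻¹ where J is a Jordan canonical form, so e^{tB} = P · e^{tJ} · P⁻¹, and e^{tJ} can be computed block-by-block.

B has Jordan form
J =
  [5, 1]
  [0, 5]
(up to reordering of blocks).

Per-block formulas:
  For a 2×2 Jordan block J_2(5): exp(t · J_2(5)) = e^(5t)·(I + t·N), where N is the 2×2 nilpotent shift.

After assembling e^{tJ} and conjugating by P, we get:

e^{tB} =
  [exp(5*t), 0]
  [-t*exp(5*t), exp(5*t)]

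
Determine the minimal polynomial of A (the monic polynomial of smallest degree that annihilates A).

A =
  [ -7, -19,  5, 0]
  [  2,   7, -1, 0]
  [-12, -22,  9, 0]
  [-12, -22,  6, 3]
x^3 - 9*x^2 + 27*x - 27

The characteristic polynomial is χ_A(x) = (x - 3)^4, so the eigenvalues are known. The minimal polynomial is
  m_A(x) = Π_λ (x − λ)^{k_λ}
where k_λ is the size of the *largest* Jordan block for λ (equivalently, the smallest k with (A − λI)^k v = 0 for every generalised eigenvector v of λ).

  λ = 3: largest Jordan block has size 3, contributing (x − 3)^3

So m_A(x) = (x - 3)^3 = x^3 - 9*x^2 + 27*x - 27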